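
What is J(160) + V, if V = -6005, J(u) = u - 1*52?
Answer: -5897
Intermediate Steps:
J(u) = -52 + u (J(u) = u - 52 = -52 + u)
J(160) + V = (-52 + 160) - 6005 = 108 - 6005 = -5897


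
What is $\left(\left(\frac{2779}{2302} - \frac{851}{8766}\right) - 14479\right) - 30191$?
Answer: $- \frac{225347089682}{5044833} \approx -44669.0$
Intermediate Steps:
$\left(\left(\frac{2779}{2302} - \frac{851}{8766}\right) - 14479\right) - 30191 = \left(\frac{5600428}{5044833} - 14479\right) - 30191 = - \frac{73038536579}{5044833} - 30191 = - \frac{225347089682}{5044833}$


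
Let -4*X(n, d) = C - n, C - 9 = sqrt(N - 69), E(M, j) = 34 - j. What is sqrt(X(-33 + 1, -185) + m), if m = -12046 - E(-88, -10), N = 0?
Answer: sqrt(-48401 - I*sqrt(69))/2 ≈ 0.0094392 - 110.0*I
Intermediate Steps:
C = 9 + I*sqrt(69) (C = 9 + sqrt(0 - 69) = 9 + sqrt(-69) = 9 + I*sqrt(69) ≈ 9.0 + 8.3066*I)
X(n, d) = -9/4 + n/4 - I*sqrt(69)/4 (X(n, d) = -((9 + I*sqrt(69)) - n)/4 = -(9 - n + I*sqrt(69))/4 = -9/4 + n/4 - I*sqrt(69)/4)
m = -12090 (m = -12046 - (34 - 1*(-10)) = -12046 - (34 + 10) = -12046 - 1*44 = -12046 - 44 = -12090)
sqrt(X(-33 + 1, -185) + m) = sqrt((-9/4 + (-33 + 1)/4 - I*sqrt(69)/4) - 12090) = sqrt((-9/4 + (1/4)*(-32) - I*sqrt(69)/4) - 12090) = sqrt((-9/4 - 8 - I*sqrt(69)/4) - 12090) = sqrt((-41/4 - I*sqrt(69)/4) - 12090) = sqrt(-48401/4 - I*sqrt(69)/4)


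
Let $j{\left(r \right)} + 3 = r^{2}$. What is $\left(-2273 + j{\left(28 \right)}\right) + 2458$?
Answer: $966$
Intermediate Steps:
$j{\left(r \right)} = -3 + r^{2}$
$\left(-2273 + j{\left(28 \right)}\right) + 2458 = \left(-2273 - \left(3 - 28^{2}\right)\right) + 2458 = \left(-2273 + \left(-3 + 784\right)\right) + 2458 = \left(-2273 + 781\right) + 2458 = -1492 + 2458 = 966$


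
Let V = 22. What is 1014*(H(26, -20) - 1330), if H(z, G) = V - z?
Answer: -1352676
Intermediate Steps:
H(z, G) = 22 - z
1014*(H(26, -20) - 1330) = 1014*((22 - 1*26) - 1330) = 1014*((22 - 26) - 1330) = 1014*(-4 - 1330) = 1014*(-1334) = -1352676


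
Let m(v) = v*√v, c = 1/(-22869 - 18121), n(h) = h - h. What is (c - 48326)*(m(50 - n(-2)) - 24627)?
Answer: 48783199262607/40990 - 49522068525*√2/4099 ≈ 1.1730e+9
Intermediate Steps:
n(h) = 0
c = -1/40990 (c = 1/(-40990) = -1/40990 ≈ -2.4396e-5)
m(v) = v^(3/2)
(c - 48326)*(m(50 - n(-2)) - 24627) = (-1/40990 - 48326)*((50 - 1*0)^(3/2) - 24627) = -1980882741*((50 + 0)^(3/2) - 24627)/40990 = -1980882741*(50^(3/2) - 24627)/40990 = -1980882741*(250*√2 - 24627)/40990 = -1980882741*(-24627 + 250*√2)/40990 = 48783199262607/40990 - 49522068525*√2/4099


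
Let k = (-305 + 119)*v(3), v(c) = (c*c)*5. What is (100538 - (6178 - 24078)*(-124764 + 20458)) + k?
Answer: -1866985232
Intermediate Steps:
v(c) = 5*c**2 (v(c) = c**2*5 = 5*c**2)
k = -8370 (k = (-305 + 119)*(5*3**2) = -930*9 = -186*45 = -8370)
(100538 - (6178 - 24078)*(-124764 + 20458)) + k = (100538 - (6178 - 24078)*(-124764 + 20458)) - 8370 = (100538 - (-17900)*(-104306)) - 8370 = (100538 - 1*1867077400) - 8370 = (100538 - 1867077400) - 8370 = -1866976862 - 8370 = -1866985232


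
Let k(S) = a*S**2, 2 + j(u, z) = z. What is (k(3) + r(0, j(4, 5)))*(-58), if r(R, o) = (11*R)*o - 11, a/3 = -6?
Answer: 10034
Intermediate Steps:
j(u, z) = -2 + z
a = -18 (a = 3*(-6) = -18)
r(R, o) = -11 + 11*R*o (r(R, o) = 11*R*o - 11 = -11 + 11*R*o)
k(S) = -18*S**2
(k(3) + r(0, j(4, 5)))*(-58) = (-18*3**2 + (-11 + 11*0*(-2 + 5)))*(-58) = (-18*9 + (-11 + 11*0*3))*(-58) = (-162 + (-11 + 0))*(-58) = (-162 - 11)*(-58) = -173*(-58) = 10034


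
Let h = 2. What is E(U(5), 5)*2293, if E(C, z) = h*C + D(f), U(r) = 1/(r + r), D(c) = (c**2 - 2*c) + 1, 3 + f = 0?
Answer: 185733/5 ≈ 37147.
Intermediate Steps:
f = -3 (f = -3 + 0 = -3)
D(c) = 1 + c**2 - 2*c
U(r) = 1/(2*r)
E(C, z) = 16 + 2*C (E(C, z) = 2*C + (1 + (-3)**2 - 2*(-3)) = 2*C + (1 + 9 + 6) = 2*C + 16 = 16 + 2*C)
E(U(5), 5)*2293 = (16 + 2*((1/2)/5))*2293 = (16 + 2*((1/2)*(1/5)))*2293 = (16 + 2*(1/10))*2293 = (16 + 1/5)*2293 = (81/5)*2293 = 185733/5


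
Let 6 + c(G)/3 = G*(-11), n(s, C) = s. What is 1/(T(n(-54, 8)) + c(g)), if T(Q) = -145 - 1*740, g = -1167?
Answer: 1/37608 ≈ 2.6590e-5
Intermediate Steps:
T(Q) = -885 (T(Q) = -145 - 740 = -885)
c(G) = -18 - 33*G (c(G) = -18 + 3*(G*(-11)) = -18 + 3*(-11*G) = -18 - 33*G)
1/(T(n(-54, 8)) + c(g)) = 1/(-885 + (-18 - 33*(-1167))) = 1/(-885 + (-18 + 38511)) = 1/(-885 + 38493) = 1/37608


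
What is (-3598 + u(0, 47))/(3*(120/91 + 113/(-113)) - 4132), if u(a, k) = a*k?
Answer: 327418/375925 ≈ 0.87097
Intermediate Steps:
(-3598 + u(0, 47))/(3*(120/91 + 113/(-113)) - 4132) = (-3598 + 0*47)/(3*(120/91 + 113/(-113)) - 4132) = (-3598 + 0)/(3*(120*(1/91) + 113*(-1/113)) - 4132) = -3598/(3*(120/91 - 1) - 4132) = -3598/(3*(29/91) - 4132) = -3598/(87/91 - 4132) = -3598/(-375925/91) = -3598*(-91/375925) = 327418/375925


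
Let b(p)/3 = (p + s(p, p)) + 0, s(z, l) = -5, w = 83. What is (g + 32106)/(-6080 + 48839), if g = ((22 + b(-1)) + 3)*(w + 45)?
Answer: 33002/42759 ≈ 0.77181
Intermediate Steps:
b(p) = -15 + 3*p (b(p) = 3*((p - 5) + 0) = 3*((-5 + p) + 0) = 3*(-5 + p) = -15 + 3*p)
g = 896 (g = ((22 + (-15 + 3*(-1))) + 3)*(83 + 45) = ((22 + (-15 - 3)) + 3)*128 = ((22 - 18) + 3)*128 = (4 + 3)*128 = 7*128 = 896)
(g + 32106)/(-6080 + 48839) = (896 + 32106)/(-6080 + 48839) = 33002/42759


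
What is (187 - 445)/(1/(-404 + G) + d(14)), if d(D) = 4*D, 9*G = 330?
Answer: -284316/61709 ≈ -4.6074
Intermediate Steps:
G = 110/3 (G = (⅑)*330 = 110/3 ≈ 36.667)
(187 - 445)/(1/(-404 + G) + d(14)) = (187 - 445)/(1/(-404 + 110/3) + 4*14) = -258/(1/(-1102/3) + 56) = -258/(-3/1102 + 56) = -258/61709/1102 = -258*1102/61709 = -284316/61709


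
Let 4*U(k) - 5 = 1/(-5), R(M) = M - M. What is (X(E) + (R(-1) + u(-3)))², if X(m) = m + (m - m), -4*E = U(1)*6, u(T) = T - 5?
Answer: 2401/25 ≈ 96.040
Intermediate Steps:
R(M) = 0
u(T) = -5 + T
U(k) = 6/5 (U(k) = 5/4 + (¼)/(-5) = 5/4 + (¼)*(-⅕) = 5/4 - 1/20 = 6/5)
E = -9/5 (E = -3*6/10 = -¼*36/5 = -9/5 ≈ -1.8000)
X(m) = m (X(m) = m + 0 = m)
(X(E) + (R(-1) + u(-3)))² = (-9/5 + (0 + (-5 - 3)))² = (-9/5 + (0 - 8))² = (-9/5 - 8)² = (-49/5)² = 2401/25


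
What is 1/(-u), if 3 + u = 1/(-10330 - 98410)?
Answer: 108740/326221 ≈ 0.33333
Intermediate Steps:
u = -326221/108740 (u = -3 + 1/(-10330 - 98410) = -3 + 1/(-108740) = -3 - 1/108740 = -326221/108740 ≈ -3.0000)
1/(-u) = 1/(-1*(-326221/108740)) = 1/(326221/108740) = 108740/326221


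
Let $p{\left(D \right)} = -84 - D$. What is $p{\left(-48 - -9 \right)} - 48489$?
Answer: $-48534$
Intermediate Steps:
$p{\left(-48 - -9 \right)} - 48489 = \left(-84 - \left(-48 - -9\right)\right) - 48489 = \left(-84 - \left(-48 + 9\right)\right) - 48489 = \left(-84 - -39\right) - 48489 = \left(-84 + 39\right) - 48489 = -45 - 48489 = -48534$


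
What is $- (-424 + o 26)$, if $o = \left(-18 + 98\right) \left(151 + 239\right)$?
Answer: $-810776$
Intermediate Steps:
$o = 31200$ ($o = 80 \cdot 390 = 31200$)
$- (-424 + o 26) = - (-424 + 31200 \cdot 26) = - (-424 + 811200) = \left(-1\right) 810776 = -810776$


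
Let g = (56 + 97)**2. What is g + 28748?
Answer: 52157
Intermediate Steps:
g = 23409 (g = 153**2 = 23409)
g + 28748 = 23409 + 28748 = 52157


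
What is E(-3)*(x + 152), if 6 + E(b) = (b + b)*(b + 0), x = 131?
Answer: 3396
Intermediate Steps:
E(b) = -6 + 2*b**2 (E(b) = -6 + (b + b)*(b + 0) = -6 + (2*b)*b = -6 + 2*b**2)
E(-3)*(x + 152) = (-6 + 2*(-3)**2)*(131 + 152) = (-6 + 2*9)*283 = (-6 + 18)*283 = 12*283 = 3396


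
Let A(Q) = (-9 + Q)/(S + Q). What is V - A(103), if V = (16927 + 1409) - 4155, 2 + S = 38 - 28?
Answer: 1573997/111 ≈ 14180.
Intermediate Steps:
S = 8 (S = -2 + (38 - 28) = -2 + 10 = 8)
A(Q) = (-9 + Q)/(8 + Q)
V = 14181 (V = 18336 - 4155 = 14181)
V - A(103) = 14181 - (-9 + 103)/(8 + 103) = 14181 - 94/111 = 1573997/111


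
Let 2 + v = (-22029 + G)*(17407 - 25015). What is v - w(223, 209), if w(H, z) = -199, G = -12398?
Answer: 261920813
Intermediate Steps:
v = 261920614 (v = -2 + (-22029 - 12398)*(17407 - 25015) = -2 - 34427*(-7608) = -2 + 261920616 = 261920614)
v - w(223, 209) = 261920614 - 1*(-199) = 261920614 + 199 = 261920813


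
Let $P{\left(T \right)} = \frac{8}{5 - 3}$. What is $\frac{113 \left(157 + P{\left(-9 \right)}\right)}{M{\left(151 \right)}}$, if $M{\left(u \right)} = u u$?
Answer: $\frac{18193}{22801} \approx 0.7979$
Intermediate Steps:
$M{\left(u \right)} = u^{2}$
$P{\left(T \right)} = 4$ ($P{\left(T \right)} = \frac{8}{2} = 8 \cdot \frac{1}{2} = 4$)
$\frac{113 \left(157 + P{\left(-9 \right)}\right)}{M{\left(151 \right)}} = \frac{113 \left(157 + 4\right)}{151^{2}} = \frac{113 \cdot 161}{22801} = 18193 \cdot \frac{1}{22801} = \frac{18193}{22801}$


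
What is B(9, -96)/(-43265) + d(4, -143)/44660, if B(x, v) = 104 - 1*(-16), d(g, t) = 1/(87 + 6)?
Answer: -99672467/35939197140 ≈ -0.0027734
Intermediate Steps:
d(g, t) = 1/93
B(x, v) = 120 (B(x, v) = 104 + 16 = 120)
B(9, -96)/(-43265) + d(4, -143)/44660 = 120/(-43265) + (1/93)/44660 = 120*(-1/43265) + (1/93)*(1/44660) = -24/8653 + 1/4153380 = -99672467/35939197140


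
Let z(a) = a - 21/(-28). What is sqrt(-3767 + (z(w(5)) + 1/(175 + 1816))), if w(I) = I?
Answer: I*sqrt(59639590681)/3982 ≈ 61.329*I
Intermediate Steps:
z(a) = 3/4 + a (z(a) = a - 21*(-1/28) = a + 3/4 = 3/4 + a)
sqrt(-3767 + (z(w(5)) + 1/(175 + 1816))) = sqrt(-3767 + ((3/4 + 5) + 1/(175 + 1816))) = sqrt(-3767 + (23/4 + 1/1991)) = sqrt(-3767 + 45797/7964) = sqrt(-29954591/7964) = I*sqrt(59639590681)/3982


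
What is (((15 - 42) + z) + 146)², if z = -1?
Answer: 13924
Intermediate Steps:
(((15 - 42) + z) + 146)² = (((15 - 42) - 1) + 146)² = ((-27 - 1) + 146)² = (-28 + 146)² = 118² = 13924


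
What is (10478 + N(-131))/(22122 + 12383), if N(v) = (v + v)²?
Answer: 79122/34505 ≈ 2.2931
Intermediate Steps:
N(v) = 4*v² (N(v) = (2*v)² = 4*v²)
(10478 + N(-131))/(22122 + 12383) = (10478 + 4*(-131)²)/(22122 + 12383) = (10478 + 4*17161)/34505 = (10478 + 68644)*(1/34505) = 79122*(1/34505) = 79122/34505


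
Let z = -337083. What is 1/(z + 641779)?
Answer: 1/304696 ≈ 3.2820e-6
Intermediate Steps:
1/(z + 641779) = 1/(-337083 + 641779) = 1/304696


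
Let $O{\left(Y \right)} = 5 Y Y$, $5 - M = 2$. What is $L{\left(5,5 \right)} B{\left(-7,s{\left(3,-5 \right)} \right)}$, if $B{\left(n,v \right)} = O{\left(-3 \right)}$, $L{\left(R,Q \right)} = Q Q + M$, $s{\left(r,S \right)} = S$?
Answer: $1260$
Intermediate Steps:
$M = 3$ ($M = 5 - 2 = 3$)
$O{\left(Y \right)} = 5 Y^{2}$
$L{\left(R,Q \right)} = 3 + Q^{2}$ ($L{\left(R,Q \right)} = Q Q + 3 = Q^{2} + 3 = 3 + Q^{2}$)
$B{\left(n,v \right)} = 45$ ($B{\left(n,v \right)} = 5 \left(-3\right)^{2} = 5 \cdot 9 = 45$)
$L{\left(5,5 \right)} B{\left(-7,s{\left(3,-5 \right)} \right)} = \left(3 + 5^{2}\right) 45 = \left(3 + 25\right) 45 = 28 \cdot 45 = 1260$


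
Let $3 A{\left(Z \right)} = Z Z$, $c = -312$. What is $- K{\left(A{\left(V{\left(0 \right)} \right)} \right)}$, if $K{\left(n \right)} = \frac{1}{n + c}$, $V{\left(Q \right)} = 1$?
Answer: $\frac{3}{935} \approx 0.0032086$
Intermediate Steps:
$A{\left(Z \right)} = \frac{Z^{2}}{3}$ ($A{\left(Z \right)} = \frac{Z Z}{3} = \frac{Z^{2}}{3}$)
$K{\left(n \right)} = \frac{1}{-312 + n}$ ($K{\left(n \right)} = \frac{1}{n - 312} = \frac{1}{-312 + n}$)
$- K{\left(A{\left(V{\left(0 \right)} \right)} \right)} = - \frac{1}{-312 + \frac{1^{2}}{3}} = - \frac{1}{-312 + \frac{1}{3} \cdot 1} = - \frac{1}{-312 + \frac{1}{3}} = - \frac{1}{- \frac{935}{3}} = \left(-1\right) \left(- \frac{3}{935}\right) = \frac{3}{935}$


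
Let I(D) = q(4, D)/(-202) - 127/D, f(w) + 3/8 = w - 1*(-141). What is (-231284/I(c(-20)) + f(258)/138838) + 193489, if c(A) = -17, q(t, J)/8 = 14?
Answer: 2110967681381263/13189610000 ≈ 1.6005e+5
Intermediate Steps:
q(t, J) = 112 (q(t, J) = 8*14 = 112)
f(w) = 1125/8 + w (f(w) = -3/8 + (w - 1*(-141)) = -3/8 + (w + 141) = -3/8 + (141 + w) = 1125/8 + w)
I(D) = -56/101 - 127/D (I(D) = 112/(-202) - 127/D = 112*(-1/202) - 127/D = -56/101 - 127/D)
(-231284/I(c(-20)) + f(258)/138838) + 193489 = (-231284/(-56/101 - 127/(-17)) + (1125/8 + 258)/138838) + 193489 = (-231284/(-56/101 - 127*(-1/17)) + (3189/8)*(1/138838)) + 193489 = (-231284/(-56/101 + 127/17) + 3189/1110704) + 193489 = (-231284/11875/1717 + 3189/1110704) + 193489 = (-231284*1717/11875 + 3189/1110704) + 193489 = (-397114628/11875 + 3189/1110704) + 193489 = -441076767908737/13189610000 + 193489 = 2110967681381263/13189610000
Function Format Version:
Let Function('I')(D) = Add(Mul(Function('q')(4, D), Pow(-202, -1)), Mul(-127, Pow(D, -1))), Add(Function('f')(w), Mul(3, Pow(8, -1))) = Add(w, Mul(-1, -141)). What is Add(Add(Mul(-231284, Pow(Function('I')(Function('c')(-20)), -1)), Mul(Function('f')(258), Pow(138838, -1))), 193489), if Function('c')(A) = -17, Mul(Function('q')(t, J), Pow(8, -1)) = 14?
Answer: Rational(2110967681381263, 13189610000) ≈ 1.6005e+5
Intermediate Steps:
Function('q')(t, J) = 112 (Function('q')(t, J) = Mul(8, 14) = 112)
Function('f')(w) = Add(Rational(1125, 8), w) (Function('f')(w) = Add(Rational(-3, 8), Add(w, Mul(-1, -141))) = Add(Rational(-3, 8), Add(w, 141)) = Add(Rational(-3, 8), Add(141, w)) = Add(Rational(1125, 8), w))
Function('I')(D) = Add(Rational(-56, 101), Mul(-127, Pow(D, -1))) (Function('I')(D) = Add(Mul(112, Pow(-202, -1)), Mul(-127, Pow(D, -1))) = Add(Mul(112, Rational(-1, 202)), Mul(-127, Pow(D, -1))) = Add(Rational(-56, 101), Mul(-127, Pow(D, -1))))
Add(Add(Mul(-231284, Pow(Function('I')(Function('c')(-20)), -1)), Mul(Function('f')(258), Pow(138838, -1))), 193489) = Add(Add(Mul(-231284, Pow(Add(Rational(-56, 101), Mul(-127, Pow(-17, -1))), -1)), Mul(Add(Rational(1125, 8), 258), Pow(138838, -1))), 193489) = Add(Add(Mul(-231284, Pow(Add(Rational(-56, 101), Mul(-127, Rational(-1, 17))), -1)), Mul(Rational(3189, 8), Rational(1, 138838))), 193489) = Add(Add(Mul(-231284, Pow(Add(Rational(-56, 101), Rational(127, 17)), -1)), Rational(3189, 1110704)), 193489) = Add(Add(Mul(-231284, Pow(Rational(11875, 1717), -1)), Rational(3189, 1110704)), 193489) = Add(Add(Mul(-231284, Rational(1717, 11875)), Rational(3189, 1110704)), 193489) = Add(Add(Rational(-397114628, 11875), Rational(3189, 1110704)), 193489) = Add(Rational(-441076767908737, 13189610000), 193489) = Rational(2110967681381263, 13189610000)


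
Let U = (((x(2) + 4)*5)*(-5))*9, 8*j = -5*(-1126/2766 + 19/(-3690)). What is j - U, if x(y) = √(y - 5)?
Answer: 2450270849/2721744 + 225*I*√3 ≈ 900.26 + 389.71*I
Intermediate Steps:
x(y) = √(-5 + y)
j = 701249/2721744 (j = (-5*(-1126/2766 + 19/(-3690)))/8 = (-5*(-1126*1/2766 + 19*(-1/3690)))/8 = (-5*(-563/1383 - 19/3690))/8 = (-5*(-701249/1701090))/8 = (⅛)*(701249/340218) = 701249/2721744 ≈ 0.25765)
U = -900 - 225*I*√3 (U = (((√(-5 + 2) + 4)*5)*(-5))*9 = (((√(-3) + 4)*5)*(-5))*9 = (((I*√3 + 4)*5)*(-5))*9 = (((4 + I*√3)*5)*(-5))*9 = ((20 + 5*I*√3)*(-5))*9 = (-100 - 25*I*√3)*9 = -900 - 225*I*√3 ≈ -900.0 - 389.71*I)
j - U = 701249/2721744 - (-900 - 225*I*√3) = 701249/2721744 + (900 + 225*I*√3) = 2450270849/2721744 + 225*I*√3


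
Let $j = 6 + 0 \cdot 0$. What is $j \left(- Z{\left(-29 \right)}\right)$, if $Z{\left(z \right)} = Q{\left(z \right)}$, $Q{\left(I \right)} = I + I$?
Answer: $348$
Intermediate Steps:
$j = 6$ ($j = 6 + 0 = 6$)
$Q{\left(I \right)} = 2 I$
$Z{\left(z \right)} = 2 z$
$j \left(- Z{\left(-29 \right)}\right) = 6 \left(- 2 \left(-29\right)\right) = 6 \left(\left(-1\right) \left(-58\right)\right) = 6 \cdot 58 = 348$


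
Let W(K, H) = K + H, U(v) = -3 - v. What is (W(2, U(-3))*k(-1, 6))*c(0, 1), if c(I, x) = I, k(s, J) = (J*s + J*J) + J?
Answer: 0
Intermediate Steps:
k(s, J) = J + J² + J*s (k(s, J) = (J*s + J²) + J = (J² + J*s) + J = J + J² + J*s)
W(K, H) = H + K
(W(2, U(-3))*k(-1, 6))*c(0, 1) = (((-3 - 1*(-3)) + 2)*(6*(1 + 6 - 1)))*0 = (((-3 + 3) + 2)*(6*6))*0 = ((0 + 2)*36)*0 = (2*36)*0 = 72*0 = 0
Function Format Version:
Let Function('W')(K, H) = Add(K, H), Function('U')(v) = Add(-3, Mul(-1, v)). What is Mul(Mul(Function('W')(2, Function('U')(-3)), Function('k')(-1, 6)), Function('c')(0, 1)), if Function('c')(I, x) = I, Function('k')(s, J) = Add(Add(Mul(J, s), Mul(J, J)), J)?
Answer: 0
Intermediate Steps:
Function('k')(s, J) = Add(J, Pow(J, 2), Mul(J, s)) (Function('k')(s, J) = Add(Add(Mul(J, s), Pow(J, 2)), J) = Add(Add(Pow(J, 2), Mul(J, s)), J) = Add(J, Pow(J, 2), Mul(J, s)))
Function('W')(K, H) = Add(H, K)
Mul(Mul(Function('W')(2, Function('U')(-3)), Function('k')(-1, 6)), Function('c')(0, 1)) = Mul(Mul(Add(Add(-3, Mul(-1, -3)), 2), Mul(6, Add(1, 6, -1))), 0) = Mul(Mul(Add(Add(-3, 3), 2), Mul(6, 6)), 0) = Mul(Mul(Add(0, 2), 36), 0) = Mul(Mul(2, 36), 0) = Mul(72, 0) = 0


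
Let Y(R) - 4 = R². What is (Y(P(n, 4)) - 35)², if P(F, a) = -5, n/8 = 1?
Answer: 36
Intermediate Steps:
n = 8 (n = 8*1 = 8)
Y(R) = 4 + R²
(Y(P(n, 4)) - 35)² = ((4 + (-5)²) - 35)² = ((4 + 25) - 35)² = (29 - 35)² = (-6)² = 36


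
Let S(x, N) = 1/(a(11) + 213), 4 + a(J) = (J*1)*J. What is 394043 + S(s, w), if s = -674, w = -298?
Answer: 130034191/330 ≈ 3.9404e+5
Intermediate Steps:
a(J) = -4 + J² (a(J) = -4 + (J*1)*J = -4 + J*J = -4 + J²)
S(x, N) = 1/330 (S(x, N) = 1/((-4 + 11²) + 213) = 1/((-4 + 121) + 213) = 1/(117 + 213) = 1/330)
394043 + S(s, w) = 394043 + 1/330 = 130034191/330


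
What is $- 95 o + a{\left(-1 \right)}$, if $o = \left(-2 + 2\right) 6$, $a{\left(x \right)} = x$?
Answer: $-1$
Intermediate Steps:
$o = 0$ ($o = 0 \cdot 6 = 0$)
$- 95 o + a{\left(-1 \right)} = \left(-95\right) 0 - 1 = 0 - 1 = -1$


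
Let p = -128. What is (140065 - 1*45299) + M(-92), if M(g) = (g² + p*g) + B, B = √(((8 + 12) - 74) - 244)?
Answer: 115006 + I*√298 ≈ 1.1501e+5 + 17.263*I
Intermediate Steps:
B = I*√298 (B = √((20 - 74) - 244) = √(-54 - 244) = √(-298) = I*√298 ≈ 17.263*I)
M(g) = g² - 128*g + I*√298 (M(g) = (g² - 128*g) + I*√298 = g² - 128*g + I*√298)
(140065 - 1*45299) + M(-92) = (140065 - 1*45299) + ((-92)² - 128*(-92) + I*√298) = (140065 - 45299) + (8464 + 11776 + I*√298) = 94766 + (20240 + I*√298) = 115006 + I*√298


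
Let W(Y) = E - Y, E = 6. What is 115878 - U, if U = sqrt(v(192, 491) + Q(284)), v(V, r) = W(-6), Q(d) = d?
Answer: 115878 - 2*sqrt(74) ≈ 1.1586e+5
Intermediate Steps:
W(Y) = 6 - Y
v(V, r) = 12 (v(V, r) = 6 - 1*(-6) = 6 + 6 = 12)
U = 2*sqrt(74) (U = sqrt(12 + 284) = sqrt(296) = 2*sqrt(74) ≈ 17.205)
115878 - U = 115878 - 2*sqrt(74)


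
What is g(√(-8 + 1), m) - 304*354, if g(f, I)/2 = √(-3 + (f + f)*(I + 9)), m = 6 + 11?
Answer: -107616 + 2*√(-3 + 52*I*√7) ≈ -1.076e+5 + 16.77*I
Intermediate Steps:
m = 17
g(f, I) = 2*√(-3 + 2*f*(9 + I)) (g(f, I) = 2*√(-3 + (f + f)*(I + 9)) = 2*√(-3 + (2*f)*(9 + I)) = 2*√(-3 + 2*f*(9 + I)))
g(√(-8 + 1), m) - 304*354 = 2*√(-3 + 18*√(-8 + 1) + 2*17*√(-8 + 1)) - 304*354 = 2*√(-3 + 18*√(-7) + 2*17*√(-7)) - 107616 = 2*√(-3 + 18*(I*√7) + 2*17*(I*√7)) - 107616 = 2*√(-3 + 18*I*√7 + 34*I*√7) - 107616 = 2*√(-3 + 52*I*√7) - 107616 = -107616 + 2*√(-3 + 52*I*√7)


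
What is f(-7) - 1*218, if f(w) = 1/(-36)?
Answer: -7849/36 ≈ -218.03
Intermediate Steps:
f(w) = -1/36
f(-7) - 1*218 = -1/36 - 1*218 = -1/36 - 218 = -7849/36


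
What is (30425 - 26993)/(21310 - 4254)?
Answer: 33/164 ≈ 0.20122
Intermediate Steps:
(30425 - 26993)/(21310 - 4254) = 3432/17056 = 3432*(1/17056) = 33/164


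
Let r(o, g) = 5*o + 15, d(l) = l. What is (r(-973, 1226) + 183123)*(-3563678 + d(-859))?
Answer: -635460704601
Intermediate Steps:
r(o, g) = 15 + 5*o
(r(-973, 1226) + 183123)*(-3563678 + d(-859)) = ((15 + 5*(-973)) + 183123)*(-3563678 - 859) = ((15 - 4865) + 183123)*(-3564537) = (-4850 + 183123)*(-3564537) = 178273*(-3564537) = -635460704601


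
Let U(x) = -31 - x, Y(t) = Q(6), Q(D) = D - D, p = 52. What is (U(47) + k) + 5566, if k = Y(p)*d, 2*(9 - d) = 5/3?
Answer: 5488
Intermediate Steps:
d = 49/6 (d = 9 - 5/(2*3) = 9 - 1/2*5/3 = 9 - 5/6 = 49/6 ≈ 8.1667)
Q(D) = 0
Y(t) = 0
k = 0 (k = 0*(49/6) = 0)
(U(47) + k) + 5566 = ((-31 - 1*47) + 0) + 5566 = ((-31 - 47) + 0) + 5566 = (-78 + 0) + 5566 = -78 + 5566 = 5488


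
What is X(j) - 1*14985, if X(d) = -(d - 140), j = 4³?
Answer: -14909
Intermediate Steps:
j = 64
X(d) = 140 - d (X(d) = -(-140 + d) = 140 - d)
X(j) - 1*14985 = (140 - 1*64) - 1*14985 = (140 - 64) - 14985 = 76 - 14985 = -14909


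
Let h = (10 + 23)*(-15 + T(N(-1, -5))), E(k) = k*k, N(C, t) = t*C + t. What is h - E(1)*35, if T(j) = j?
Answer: -530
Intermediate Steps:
N(C, t) = t + C*t (N(C, t) = C*t + t = t + C*t)
E(k) = k²
h = -495 (h = (10 + 23)*(-15 - 5*(1 - 1)) = 33*(-15 - 5*0) = 33*(-15 + 0) = 33*(-15) = -495)
h - E(1)*35 = -495 - 1*1²*35 = -495 - 1*1*35 = -495 - 1*35 = -495 - 35 = -530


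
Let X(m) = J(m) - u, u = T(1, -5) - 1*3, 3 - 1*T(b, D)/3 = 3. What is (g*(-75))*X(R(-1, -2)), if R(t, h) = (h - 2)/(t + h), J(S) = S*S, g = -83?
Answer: 89225/3 ≈ 29742.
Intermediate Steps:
T(b, D) = 0 (T(b, D) = 9 - 3*3 = 9 - 9 = 0)
J(S) = S²
R(t, h) = (-2 + h)/(h + t)
u = -3 (u = 0 - 1*3 = 0 - 3 = -3)
X(m) = 3 + m² (X(m) = m² - 1*(-3) = m² + 3 = 3 + m²)
(g*(-75))*X(R(-1, -2)) = (-83*(-75))*(3 + ((-2 - 2)/(-2 - 1))²) = 6225*(3 + (-4/(-3))²) = 6225*(3 + (-⅓*(-4))²) = 6225*(3 + (4/3)²) = 6225*(3 + 16/9) = 6225*(43/9) = 89225/3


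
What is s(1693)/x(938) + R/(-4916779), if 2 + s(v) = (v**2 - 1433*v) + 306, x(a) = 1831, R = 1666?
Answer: 309394204370/1286088907 ≈ 240.57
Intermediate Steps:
s(v) = 304 + v**2 - 1433*v (s(v) = -2 + ((v**2 - 1433*v) + 306) = -2 + (306 + v**2 - 1433*v) = 304 + v**2 - 1433*v)
s(1693)/x(938) + R/(-4916779) = (304 + 1693**2 - 1433*1693)/1831 + 1666/(-4916779) = (304 + 2866249 - 2426069)*(1/1831) + 1666*(-1/4916779) = 440484*(1/1831) - 238/702397 = 440484/1831 - 238/702397 = 309394204370/1286088907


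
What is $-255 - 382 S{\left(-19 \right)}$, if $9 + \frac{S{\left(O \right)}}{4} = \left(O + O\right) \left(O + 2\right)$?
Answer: $-973591$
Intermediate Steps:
$S{\left(O \right)} = -36 + 8 O \left(2 + O\right)$ ($S{\left(O \right)} = -36 + 4 \left(O + O\right) \left(O + 2\right) = -36 + 4 \cdot 2 O \left(2 + O\right) = -36 + 8 O \left(2 + O\right)$)
$-255 - 382 S{\left(-19 \right)} = -255 - 382 \left(-36 + 8 \left(-19\right)^{2} + 16 \left(-19\right)\right) = -255 - 382 \left(-36 + 8 \cdot 361 - 304\right) = -255 - 382 \left(-36 + 2888 - 304\right) = -255 - 973336 = -973591$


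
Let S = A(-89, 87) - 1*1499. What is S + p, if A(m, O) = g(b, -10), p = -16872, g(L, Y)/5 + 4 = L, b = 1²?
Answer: -18386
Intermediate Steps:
b = 1
g(L, Y) = -20 + 5*L
A(m, O) = -15 (A(m, O) = -20 + 5*1 = -20 + 5 = -15)
S = -1514 (S = -15 - 1*1499 = -15 - 1499 = -1514)
S + p = -1514 - 16872 = -18386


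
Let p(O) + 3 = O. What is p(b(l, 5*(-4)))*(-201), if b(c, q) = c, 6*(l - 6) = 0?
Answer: -603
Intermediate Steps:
l = 6 (l = 6 + (⅙)*0 = 6 + 0 = 6)
p(O) = -3 + O
p(b(l, 5*(-4)))*(-201) = (-3 + 6)*(-201) = 3*(-201) = -603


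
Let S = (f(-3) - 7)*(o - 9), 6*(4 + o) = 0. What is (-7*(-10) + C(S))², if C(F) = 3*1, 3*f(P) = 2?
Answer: 5329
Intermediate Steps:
o = -4 (o = -4 + (⅙)*0 = -4 + 0 = -4)
f(P) = ⅔ (f(P) = (⅓)*2 = ⅔)
S = 247/3 (S = (⅔ - 7)*(-4 - 9) = -19/3*(-13) = 247/3 ≈ 82.333)
C(F) = 3
(-7*(-10) + C(S))² = (-7*(-10) + 3)² = (70 + 3)² = 73² = 5329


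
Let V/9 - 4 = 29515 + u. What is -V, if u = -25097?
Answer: -39798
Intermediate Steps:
V = 39798 (V = 36 + 9*(29515 - 25097) = 36 + 9*4418 = 36 + 39762 = 39798)
-V = -1*39798 = -39798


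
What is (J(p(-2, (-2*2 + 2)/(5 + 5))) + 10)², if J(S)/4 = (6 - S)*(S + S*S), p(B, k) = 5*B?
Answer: 33292900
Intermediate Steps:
J(S) = 4*(6 - S)*(S + S²) (J(S) = 4*((6 - S)*(S + S*S)) = 4*((6 - S)*(S + S²)) = 4*(6 - S)*(S + S²))
(J(p(-2, (-2*2 + 2)/(5 + 5))) + 10)² = (4*(5*(-2))*(6 - (5*(-2))² + 5*(5*(-2))) + 10)² = (4*(-10)*(6 - 1*(-10)² + 5*(-10)) + 10)² = (4*(-10)*(6 - 1*100 - 50) + 10)² = (4*(-10)*(6 - 100 - 50) + 10)² = (4*(-10)*(-144) + 10)² = (5760 + 10)² = 5770² = 33292900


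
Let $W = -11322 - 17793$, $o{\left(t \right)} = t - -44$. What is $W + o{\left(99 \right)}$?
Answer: $-28972$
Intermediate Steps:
$o{\left(t \right)} = 44 + t$ ($o{\left(t \right)} = t + 44 = 44 + t$)
$W = -29115$
$W + o{\left(99 \right)} = -29115 + \left(44 + 99\right) = -29115 + 143 = -28972$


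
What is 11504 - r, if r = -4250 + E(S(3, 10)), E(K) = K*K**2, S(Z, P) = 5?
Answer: 15629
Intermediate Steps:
E(K) = K**3
r = -4125 (r = -4250 + 5**3 = -4250 + 125 = -4125)
11504 - r = 11504 - 1*(-4125) = 11504 + 4125 = 15629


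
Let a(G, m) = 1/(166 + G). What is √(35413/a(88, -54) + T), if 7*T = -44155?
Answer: √440441113/7 ≈ 2998.1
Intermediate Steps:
T = -44155/7 (T = (⅐)*(-44155) = -44155/7 ≈ -6307.9)
√(35413/a(88, -54) + T) = √(35413/(1/(166 + 88)) - 44155/7) = √(35413/(1/254) - 44155/7) = √(35413*254 - 44155/7) = √(8994902 - 44155/7) = √(62920159/7) = √440441113/7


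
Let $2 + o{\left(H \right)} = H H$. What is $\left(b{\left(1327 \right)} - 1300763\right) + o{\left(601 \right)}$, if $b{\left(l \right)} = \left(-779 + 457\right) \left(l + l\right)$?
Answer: $-1794152$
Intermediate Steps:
$b{\left(l \right)} = - 644 l$ ($b{\left(l \right)} = - 322 \cdot 2 l = - 644 l$)
$o{\left(H \right)} = -2 + H^{2}$ ($o{\left(H \right)} = -2 + H H = -2 + H^{2}$)
$\left(b{\left(1327 \right)} - 1300763\right) + o{\left(601 \right)} = \left(\left(-644\right) 1327 - 1300763\right) - \left(2 - 601^{2}\right) = \left(-854588 - 1300763\right) + \left(-2 + 361201\right) = -2155351 + 361199 = -1794152$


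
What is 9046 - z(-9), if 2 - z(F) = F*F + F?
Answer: 9116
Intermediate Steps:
z(F) = 2 - F - F² (z(F) = 2 - (F*F + F) = 2 - (F² + F) = 2 - (F + F²) = 2 + (-F - F²) = 2 - F - F²)
9046 - z(-9) = 9046 - (2 - 1*(-9) - 1*(-9)²) = 9046 - (2 + 9 - 1*81) = 9046 - (2 + 9 - 81) = 9046 - 1*(-70) = 9046 + 70 = 9116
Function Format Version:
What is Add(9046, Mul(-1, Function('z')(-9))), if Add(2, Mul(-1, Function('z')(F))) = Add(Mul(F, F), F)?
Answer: 9116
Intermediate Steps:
Function('z')(F) = Add(2, Mul(-1, F), Mul(-1, Pow(F, 2))) (Function('z')(F) = Add(2, Mul(-1, Add(Mul(F, F), F))) = Add(2, Mul(-1, Add(Pow(F, 2), F))) = Add(2, Mul(-1, Add(F, Pow(F, 2)))) = Add(2, Add(Mul(-1, F), Mul(-1, Pow(F, 2)))) = Add(2, Mul(-1, F), Mul(-1, Pow(F, 2))))
Add(9046, Mul(-1, Function('z')(-9))) = Add(9046, Mul(-1, Add(2, Mul(-1, -9), Mul(-1, Pow(-9, 2))))) = Add(9046, Mul(-1, Add(2, 9, Mul(-1, 81)))) = Add(9046, Mul(-1, Add(2, 9, -81))) = Add(9046, Mul(-1, -70)) = Add(9046, 70) = 9116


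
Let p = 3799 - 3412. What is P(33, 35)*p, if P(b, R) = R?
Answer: 13545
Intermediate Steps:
p = 387
P(33, 35)*p = 35*387 = 13545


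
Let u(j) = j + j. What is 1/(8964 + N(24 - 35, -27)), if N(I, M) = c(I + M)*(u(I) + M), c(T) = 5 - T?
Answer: 1/6857 ≈ 0.00014584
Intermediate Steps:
u(j) = 2*j
N(I, M) = (M + 2*I)*(5 - I - M) (N(I, M) = (5 - (I + M))*(2*I + M) = (5 + (-I - M))*(M + 2*I) = (5 - I - M)*(M + 2*I) = (M + 2*I)*(5 - I - M))
1/(8964 + N(24 - 35, -27)) = 1/(8964 - (-27 + 2*(24 - 35))*(-5 + (24 - 35) - 27)) = 1/(8964 - (-27 + 2*(-11))*(-5 - 11 - 27)) = 1/(8964 - 1*(-27 - 22)*(-43)) = 1/(8964 - 1*(-49)*(-43)) = 1/(8964 - 2107) = 1/6857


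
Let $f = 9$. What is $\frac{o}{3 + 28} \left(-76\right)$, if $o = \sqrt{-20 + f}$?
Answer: $- \frac{76 i \sqrt{11}}{31} \approx - 8.1311 i$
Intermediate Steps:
$o = i \sqrt{11}$ ($o = \sqrt{-20 + 9} = \sqrt{-11} = i \sqrt{11} \approx 3.3166 i$)
$\frac{o}{3 + 28} \left(-76\right) = \frac{i \sqrt{11}}{3 + 28} \left(-76\right) = \frac{i \sqrt{11}}{31} \left(-76\right) = - \frac{76 i \sqrt{11}}{31}$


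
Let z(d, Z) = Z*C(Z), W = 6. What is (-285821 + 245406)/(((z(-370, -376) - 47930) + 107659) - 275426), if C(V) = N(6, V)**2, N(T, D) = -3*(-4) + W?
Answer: 40415/337521 ≈ 0.11974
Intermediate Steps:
N(T, D) = 18 (N(T, D) = -3*(-4) + 6 = 12 + 6 = 18)
C(V) = 324 (C(V) = 18**2 = 324)
z(d, Z) = 324*Z (z(d, Z) = Z*324 = 324*Z)
(-285821 + 245406)/(((z(-370, -376) - 47930) + 107659) - 275426) = (-285821 + 245406)/(((324*(-376) - 47930) + 107659) - 275426) = -40415/(((-121824 - 47930) + 107659) - 275426) = -40415/((-169754 + 107659) - 275426) = -40415/(-62095 - 275426) = -40415/(-337521) = -40415*(-1/337521) = 40415/337521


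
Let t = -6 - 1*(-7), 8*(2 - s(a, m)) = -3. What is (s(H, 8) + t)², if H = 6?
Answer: 729/64 ≈ 11.391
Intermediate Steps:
s(a, m) = 19/8 (s(a, m) = 2 - ⅛*(-3) = 2 + 3/8 = 19/8)
t = 1 (t = -6 + 7 = 1)
(s(H, 8) + t)² = (19/8 + 1)² = (27/8)² = 729/64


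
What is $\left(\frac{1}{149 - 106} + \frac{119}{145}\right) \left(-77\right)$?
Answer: $- \frac{405174}{6235} \approx -64.984$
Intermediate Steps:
$\left(\frac{1}{149 - 106} + \frac{119}{145}\right) \left(-77\right) = \left(\frac{1}{43} + 119 \cdot \frac{1}{145}\right) \left(-77\right) = \left(\frac{1}{43} + \frac{119}{145}\right) \left(-77\right) = \frac{5262}{6235} \left(-77\right) = - \frac{405174}{6235}$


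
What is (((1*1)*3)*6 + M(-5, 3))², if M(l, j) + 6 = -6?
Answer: 36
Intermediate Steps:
M(l, j) = -12 (M(l, j) = -6 - 6 = -12)
(((1*1)*3)*6 + M(-5, 3))² = (((1*1)*3)*6 - 12)² = ((1*3)*6 - 12)² = (3*6 - 12)² = (18 - 12)² = 6² = 36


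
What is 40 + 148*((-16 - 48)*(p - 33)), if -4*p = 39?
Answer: 404968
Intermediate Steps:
p = -39/4 (p = -¼*39 = -39/4 ≈ -9.7500)
40 + 148*((-16 - 48)*(p - 33)) = 40 + 148*((-16 - 48)*(-39/4 - 33)) = 40 + 148*(-64*(-171/4)) = 40 + 148*2736 = 40 + 404928 = 404968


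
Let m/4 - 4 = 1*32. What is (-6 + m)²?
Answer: 19044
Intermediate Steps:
m = 144 (m = 16 + 4*(1*32) = 16 + 4*32 = 16 + 128 = 144)
(-6 + m)² = (-6 + 144)² = 138² = 19044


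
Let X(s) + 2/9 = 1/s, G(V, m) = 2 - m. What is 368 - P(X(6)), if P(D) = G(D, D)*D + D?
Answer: 119287/324 ≈ 368.17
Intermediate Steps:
X(s) = -2/9 + 1/s
P(D) = D + D*(2 - D) (P(D) = (2 - D)*D + D = D*(2 - D) + D = D + D*(2 - D))
368 - P(X(6)) = 368 - (-2/9 + 1/6)*(3 - (-2/9 + 1/6)) = 368 - (-1)*(3 - 1*(-1/18))/18 = 368 - (-1)*(3 + 1/18)/18 = 368 - (-1)*55/(18*18) = 368 - 1*(-55/324) = 368 + 55/324 = 119287/324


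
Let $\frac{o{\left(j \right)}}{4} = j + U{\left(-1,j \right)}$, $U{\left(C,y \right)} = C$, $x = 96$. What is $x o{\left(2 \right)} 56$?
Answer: $21504$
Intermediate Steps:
$o{\left(j \right)} = -4 + 4 j$ ($o{\left(j \right)} = 4 \left(j - 1\right) = 4 \left(-1 + j\right) = -4 + 4 j$)
$x o{\left(2 \right)} 56 = 96 \left(-4 + 4 \cdot 2\right) 56 = 96 \left(-4 + 8\right) 56 = 96 \cdot 4 \cdot 56 = 384 \cdot 56 = 21504$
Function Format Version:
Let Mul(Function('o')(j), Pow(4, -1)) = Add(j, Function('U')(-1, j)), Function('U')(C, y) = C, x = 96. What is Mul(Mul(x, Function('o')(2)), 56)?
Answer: 21504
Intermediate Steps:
Function('o')(j) = Add(-4, Mul(4, j)) (Function('o')(j) = Mul(4, Add(j, -1)) = Mul(4, Add(-1, j)) = Add(-4, Mul(4, j)))
Mul(Mul(x, Function('o')(2)), 56) = Mul(Mul(96, Add(-4, Mul(4, 2))), 56) = Mul(Mul(96, Add(-4, 8)), 56) = Mul(Mul(96, 4), 56) = Mul(384, 56) = 21504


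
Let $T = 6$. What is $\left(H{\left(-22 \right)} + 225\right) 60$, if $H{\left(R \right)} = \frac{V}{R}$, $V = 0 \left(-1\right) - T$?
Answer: $\frac{148680}{11} \approx 13516.0$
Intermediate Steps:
$V = -6$ ($V = 0 \left(-1\right) - 6 = 0 - 6 = -6$)
$H{\left(R \right)} = - \frac{6}{R}$
$\left(H{\left(-22 \right)} + 225\right) 60 = \left(- \frac{6}{-22} + 225\right) 60 = \left(\left(-6\right) \left(- \frac{1}{22}\right) + 225\right) 60 = \left(\frac{3}{11} + 225\right) 60 = \frac{2478}{11} \cdot 60 = \frac{148680}{11}$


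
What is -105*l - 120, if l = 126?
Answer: -13350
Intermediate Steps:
-105*l - 120 = -105*126 - 120 = -13230 - 120 = -13350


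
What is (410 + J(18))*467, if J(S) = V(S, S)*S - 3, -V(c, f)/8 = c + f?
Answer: -2230859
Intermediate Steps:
V(c, f) = -8*c - 8*f (V(c, f) = -8*(c + f) = -8*c - 8*f)
J(S) = -3 - 16*S² (J(S) = (-8*S - 8*S)*S - 3 = (-16*S)*S - 3 = -16*S² - 3 = -3 - 16*S²)
(410 + J(18))*467 = (410 + (-3 - 16*18²))*467 = (410 + (-3 - 16*324))*467 = (410 + (-3 - 5184))*467 = (410 - 5187)*467 = -4777*467 = -2230859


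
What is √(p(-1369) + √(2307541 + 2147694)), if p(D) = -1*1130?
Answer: √(-1130 + √4455235) ≈ 31.317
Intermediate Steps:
p(D) = -1130
√(p(-1369) + √(2307541 + 2147694)) = √(-1130 + √(2307541 + 2147694)) = √(-1130 + √4455235)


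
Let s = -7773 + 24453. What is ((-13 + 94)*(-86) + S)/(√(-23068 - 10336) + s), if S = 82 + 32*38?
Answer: -23635560/69563951 + 2834*I*√8351/69563951 ≈ -0.33977 + 0.0037229*I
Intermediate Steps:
S = 1298 (S = 82 + 1216 = 1298)
s = 16680
((-13 + 94)*(-86) + S)/(√(-23068 - 10336) + s) = ((-13 + 94)*(-86) + 1298)/(√(-23068 - 10336) + 16680) = (81*(-86) + 1298)/(√(-33404) + 16680) = (-6966 + 1298)/(2*I*√8351 + 16680) = -5668/(16680 + 2*I*√8351)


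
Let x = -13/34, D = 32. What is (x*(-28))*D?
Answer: 5824/17 ≈ 342.59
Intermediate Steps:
x = -13/34 (x = -13*1/34 = -13/34 ≈ -0.38235)
(x*(-28))*D = -13/34*(-28)*32 = (182/17)*32 = 5824/17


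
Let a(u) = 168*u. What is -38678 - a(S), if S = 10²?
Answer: -55478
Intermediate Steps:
S = 100
-38678 - a(S) = -38678 - 168*100 = -38678 - 1*16800 = -38678 - 16800 = -55478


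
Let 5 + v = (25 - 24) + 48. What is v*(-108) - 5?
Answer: -4757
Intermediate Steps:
v = 44 (v = -5 + ((25 - 24) + 48) = -5 + (1 + 48) = -5 + 49 = 44)
v*(-108) - 5 = 44*(-108) - 5 = -4752 - 5 = -4757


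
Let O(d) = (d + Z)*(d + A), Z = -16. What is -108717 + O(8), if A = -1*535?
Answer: -104501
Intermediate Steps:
A = -535
O(d) = (-535 + d)*(-16 + d) (O(d) = (d - 16)*(d - 535) = (-16 + d)*(-535 + d) = (-535 + d)*(-16 + d))
-108717 + O(8) = -108717 + (8560 + 8² - 551*8) = -108717 + (8560 + 64 - 4408) = -108717 + 4216 = -104501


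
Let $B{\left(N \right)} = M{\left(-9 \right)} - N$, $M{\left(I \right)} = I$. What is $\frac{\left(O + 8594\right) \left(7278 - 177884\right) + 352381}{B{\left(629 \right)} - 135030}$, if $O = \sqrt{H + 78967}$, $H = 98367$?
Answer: $\frac{1465835583}{135668} + \frac{85303 \sqrt{177334}}{67834} \approx 11334.0$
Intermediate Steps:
$O = \sqrt{177334}$ ($O = \sqrt{98367 + 78967} = \sqrt{177334} \approx 421.11$)
$B{\left(N \right)} = -9 - N$
$\frac{\left(O + 8594\right) \left(7278 - 177884\right) + 352381}{B{\left(629 \right)} - 135030} = \frac{\left(\sqrt{177334} + 8594\right) \left(7278 - 177884\right) + 352381}{\left(-9 - 629\right) - 135030} = \frac{\left(8594 + \sqrt{177334}\right) \left(-170606\right) + 352381}{\left(-9 - 629\right) - 135030} = \frac{\left(-1466187964 - 170606 \sqrt{177334}\right) + 352381}{-638 - 135030} = \frac{-1465835583 - 170606 \sqrt{177334}}{-135668} = \left(-1465835583 - 170606 \sqrt{177334}\right) \left(- \frac{1}{135668}\right) = \frac{1465835583}{135668} + \frac{85303 \sqrt{177334}}{67834}$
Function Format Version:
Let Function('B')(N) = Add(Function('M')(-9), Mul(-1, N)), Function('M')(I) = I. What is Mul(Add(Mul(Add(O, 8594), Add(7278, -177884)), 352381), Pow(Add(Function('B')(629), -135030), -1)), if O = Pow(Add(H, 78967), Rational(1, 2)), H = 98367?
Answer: Add(Rational(1465835583, 135668), Mul(Rational(85303, 67834), Pow(177334, Rational(1, 2)))) ≈ 11334.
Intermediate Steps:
O = Pow(177334, Rational(1, 2)) (O = Pow(Add(98367, 78967), Rational(1, 2)) = Pow(177334, Rational(1, 2)) ≈ 421.11)
Function('B')(N) = Add(-9, Mul(-1, N))
Mul(Add(Mul(Add(O, 8594), Add(7278, -177884)), 352381), Pow(Add(Function('B')(629), -135030), -1)) = Mul(Add(Mul(Add(Pow(177334, Rational(1, 2)), 8594), Add(7278, -177884)), 352381), Pow(Add(Add(-9, Mul(-1, 629)), -135030), -1)) = Mul(Add(Mul(Add(8594, Pow(177334, Rational(1, 2))), -170606), 352381), Pow(Add(Add(-9, -629), -135030), -1)) = Mul(Add(Add(-1466187964, Mul(-170606, Pow(177334, Rational(1, 2)))), 352381), Pow(Add(-638, -135030), -1)) = Mul(Add(-1465835583, Mul(-170606, Pow(177334, Rational(1, 2)))), Pow(-135668, -1)) = Mul(Add(-1465835583, Mul(-170606, Pow(177334, Rational(1, 2)))), Rational(-1, 135668)) = Add(Rational(1465835583, 135668), Mul(Rational(85303, 67834), Pow(177334, Rational(1, 2))))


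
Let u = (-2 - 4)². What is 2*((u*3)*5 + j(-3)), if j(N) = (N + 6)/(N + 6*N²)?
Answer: 18362/17 ≈ 1080.1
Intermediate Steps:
u = 36 (u = (-6)² = 36)
j(N) = (6 + N)/(N + 6*N²)
2*((u*3)*5 + j(-3)) = 2*((36*3)*5 + (6 - 3)/((-3)*(1 + 6*(-3)))) = 2*(108*5 - ⅓*3/(1 - 18)) = 2*(540 - ⅓*3/(-17)) = 2*(540 - ⅓*(-1/17)*3) = 2*(540 + 1/17) = 2*(9181/17) = 18362/17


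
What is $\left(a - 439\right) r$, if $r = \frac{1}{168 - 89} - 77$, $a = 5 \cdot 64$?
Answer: $\frac{723758}{79} \approx 9161.5$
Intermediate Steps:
$a = 320$
$r = - \frac{6082}{79}$ ($r = \frac{1}{79} - 77 = - \frac{6082}{79} \approx -76.987$)
$\left(a - 439\right) r = \left(320 - 439\right) \left(- \frac{6082}{79}\right) = \left(-119\right) \left(- \frac{6082}{79}\right) = \frac{723758}{79}$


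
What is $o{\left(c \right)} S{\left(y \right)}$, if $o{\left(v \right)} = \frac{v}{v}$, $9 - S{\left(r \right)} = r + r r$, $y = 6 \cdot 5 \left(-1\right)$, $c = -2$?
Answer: $-861$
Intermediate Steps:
$y = -30$ ($y = 30 \left(-1\right) = -30$)
$S{\left(r \right)} = 9 - r - r^{2}$ ($S{\left(r \right)} = 9 - \left(r + r r\right) = 9 - \left(r + r^{2}\right) = 9 - r - r^{2}$)
$o{\left(v \right)} = 1$
$o{\left(c \right)} S{\left(y \right)} = 1 \left(9 - -30 - \left(-30\right)^{2}\right) = 1 \left(9 + 30 - 900\right) = 1 \left(-861\right) = -861$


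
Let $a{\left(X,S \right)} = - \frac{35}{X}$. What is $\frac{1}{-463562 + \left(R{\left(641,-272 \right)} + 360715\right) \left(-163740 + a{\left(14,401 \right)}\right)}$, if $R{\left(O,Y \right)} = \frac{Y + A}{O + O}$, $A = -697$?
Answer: $- \frac{2564}{151441931015553} \approx -1.6931 \cdot 10^{-11}$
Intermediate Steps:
$R{\left(O,Y \right)} = \frac{-697 + Y}{2 O}$ ($R{\left(O,Y \right)} = \frac{Y - 697}{O + O} = \frac{-697 + Y}{2 O}$)
$\frac{1}{-463562 + \left(R{\left(641,-272 \right)} + 360715\right) \left(-163740 + a{\left(14,401 \right)}\right)} = \frac{1}{-463562 + \left(\frac{-697 - 272}{2 \cdot 641} + 360715\right) \left(-163740 - \frac{35}{14}\right)} = \frac{1}{-463562 + \left(\frac{1}{2} \cdot \frac{1}{641} \left(-969\right) + 360715\right) \left(-163740 - \frac{5}{2}\right)} = \frac{1}{-463562 + \left(- \frac{969}{1282} + 360715\right) \left(-163740 - \frac{5}{2}\right)} = \frac{1}{-463562 + \frac{462435661}{1282} \left(- \frac{327485}{2}\right)} = \frac{1}{-463562 - \frac{151440742442585}{2564}} = \frac{1}{- \frac{151441931015553}{2564}} = - \frac{2564}{151441931015553}$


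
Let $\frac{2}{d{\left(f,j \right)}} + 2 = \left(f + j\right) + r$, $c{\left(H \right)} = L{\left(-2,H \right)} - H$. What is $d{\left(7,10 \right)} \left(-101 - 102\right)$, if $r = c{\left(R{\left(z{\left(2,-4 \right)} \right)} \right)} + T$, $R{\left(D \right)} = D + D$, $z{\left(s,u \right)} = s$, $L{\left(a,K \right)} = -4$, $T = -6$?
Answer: $-406$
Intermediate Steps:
$R{\left(D \right)} = 2 D$
$c{\left(H \right)} = -4 - H$
$r = -14$ ($r = \left(-4 - 2 \cdot 2\right) - 6 = \left(-4 - 4\right) - 6 = -8 - 6 = -14$)
$d{\left(f,j \right)} = \frac{2}{-16 + f + j}$ ($d{\left(f,j \right)} = \frac{2}{-2 - \left(14 - f - j\right)} = \frac{2}{-2 + \left(-14 + f + j\right)} = \frac{2}{-16 + f + j}$)
$d{\left(7,10 \right)} \left(-101 - 102\right) = \frac{2}{-16 + 7 + 10} \left(-101 - 102\right) = \frac{2}{1} \left(-203\right) = 2 \cdot 1 \left(-203\right) = 2 \left(-203\right) = -406$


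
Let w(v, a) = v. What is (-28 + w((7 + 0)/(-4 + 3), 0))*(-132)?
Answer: 4620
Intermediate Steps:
(-28 + w((7 + 0)/(-4 + 3), 0))*(-132) = (-28 + (7 + 0)/(-4 + 3))*(-132) = (-28 + 7/(-1))*(-132) = (-28 + 7*(-1))*(-132) = (-28 - 7)*(-132) = -35*(-132) = 4620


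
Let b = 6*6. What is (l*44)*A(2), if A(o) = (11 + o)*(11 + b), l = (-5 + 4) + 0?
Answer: -26884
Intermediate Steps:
b = 36
l = -1 (l = -1 + 0 = -1)
A(o) = 517 + 47*o (A(o) = (11 + o)*(11 + 36) = (11 + o)*47 = 517 + 47*o)
(l*44)*A(2) = (-1*44)*(517 + 47*2) = -44*(517 + 94) = -44*611 = -26884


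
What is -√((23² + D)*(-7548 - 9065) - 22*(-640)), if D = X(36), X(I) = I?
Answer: -I*√9372265 ≈ -3061.4*I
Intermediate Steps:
D = 36
-√((23² + D)*(-7548 - 9065) - 22*(-640)) = -√((23² + 36)*(-7548 - 9065) - 22*(-640)) = -√((529 + 36)*(-16613) + 14080) = -√(565*(-16613) + 14080) = -√(-9386345 + 14080) = -√(-9372265) = -I*√9372265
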